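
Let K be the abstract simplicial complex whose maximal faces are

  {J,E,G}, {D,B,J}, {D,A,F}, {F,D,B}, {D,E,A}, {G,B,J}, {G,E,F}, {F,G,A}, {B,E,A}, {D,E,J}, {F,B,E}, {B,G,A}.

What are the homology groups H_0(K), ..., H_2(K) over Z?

H_0 = Z,  H_1 = Z_2,  H_2 = 0.

Take the total order A < B < D < E < F < G < J on the vertex set. Then K (dimension 2) consists of the simplices:

  0-simplices (7): A, B, D, E, F, G, J
  1-simplices (18): AB, AD, AE, AF, AG, BD, BE, BF, BG, BJ, DE, DF, DJ, EF, EG, EJ, FG, GJ
  2-simplices (12): ABE, ABG, ADE, ADF, AFG, BDF, BDJ, BEF, BGJ, DEJ, EFG, EGJ

so the chain groups are C_0 ≅ Z^7, C_1 ≅ Z^18, C_2 ≅ Z^12.

∂_1: C_1 → C_0 is given by ∂[p,q] = [q] − [p].
As a 7×18 matrix over Z this has rank 6, with invariant factors (1,1,1,1,1,1).

∂_2: C_2 → C_1 maps a triangle to the signed sum of its edges. For instance
  ∂AFG = FG − AG + AF,
  ∂ADF = DF − AF + AD.
The resulting 18×12 matrix has rank 12, and its Smith normal form has invariant factors (1,1,1,1,1,1,1,1,1,1,1,2).

Computing H_k = (kernel of ∂_k) / (image of ∂_{k+1}):

  H_0: rank C_0 − rank ∂_1 = 7 − 6 = 1, and the invariant factors of ∂_1 are all 1, so H_0 ≅ Z.
  H_1: rank ker ∂_1 − rank ∂_2 = (18 − 6) − 12 = 0, and ∂_2 has invariant factor 2 > 1, so H_1 ≅ Z_2.
  H_2: rank ker ∂_2 − rank ∂_3 = (12 − 12) − 0 = 0, and there is no ∂_3, so H_2 ≅ 0.

As a check, the Euler characteristic is 7 − 18 + 12 = 1, which agrees with 1 − 0 + 0 = 1.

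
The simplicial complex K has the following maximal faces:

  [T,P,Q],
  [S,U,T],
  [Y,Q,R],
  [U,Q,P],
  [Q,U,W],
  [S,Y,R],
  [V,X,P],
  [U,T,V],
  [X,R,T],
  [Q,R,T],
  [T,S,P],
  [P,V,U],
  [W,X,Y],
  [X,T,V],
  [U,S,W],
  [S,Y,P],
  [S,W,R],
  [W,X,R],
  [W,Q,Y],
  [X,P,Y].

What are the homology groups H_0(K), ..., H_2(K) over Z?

Take the total order P < Q < R < S < T < U < V < W < X < Y on the vertex set. Then K (dimension 2) consists of the simplices:

  0-simplices (10): P, Q, R, S, T, U, V, W, X, Y
  1-simplices (30): PQ, PS, PT, PU, PV, PX, PY, QR, QT, QU, QW, QY, RS, RT, RW, RX, RY, ST, SU, SW, SY, TU, TV, TX, UV, UW, VX, WX, WY, XY
  2-simplices (20): PQT, PQU, PST, PSY, PUV, PVX, PXY, QRT, QRY, QUW, QWY, RSW, RSY, RTX, RWX, STU, SUW, TUV, TVX, WXY

giving chain groups C_0 ≅ Z^10, C_1 ≅ Z^30, C_2 ≅ Z^20.

Boundary ∂_1: C_1 → C_0 sends each edge [p,q] (with p < q) to q − p. For instance
  ∂TU = U − T.
This gives a 10×30 integer matrix of rank 9; reducing to Smith normal form yields diagonal entries (1,1,1,1,1,1,1,1,1).

∂_2: C_2 → C_1 acts by ∂[p,q,r] = [q,r] − [p,r] + [p,q]. For instance
  ∂RWX = WX − RX + RW,
  ∂QRY = RY − QY + QR.
The resulting 30×20 matrix has rank 20, and its Smith normal form has invariant factors (1,1,1,1,1,1,1,1,1,1,1,1,1,1,1,1,1,1,1,2).

Reading off H_k = ker ∂_k / im ∂_{k+1}:

  H_0: rank C_0 − rank ∂_1 = 10 − 9 = 1, and the invariant factors of ∂_1 are all 1, so H_0 ≅ Z.
  H_1: rank ker ∂_1 − rank ∂_2 = (30 − 9) − 20 = 1, and ∂_2 has invariant factor 2 > 1, so H_1 ≅ Z ⊕ Z_2.
  H_2: rank ker ∂_2 − rank ∂_3 = (20 − 20) − 0 = 0, and there is no ∂_3, so H_2 ≅ 0.

H_0 = Z,  H_1 = Z ⊕ Z_2,  H_2 = 0.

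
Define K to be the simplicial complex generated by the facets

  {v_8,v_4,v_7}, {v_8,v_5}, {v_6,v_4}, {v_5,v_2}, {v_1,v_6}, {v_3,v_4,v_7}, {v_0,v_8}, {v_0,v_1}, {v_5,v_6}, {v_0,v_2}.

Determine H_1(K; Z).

H_1 ≅ Z^3.

Fix the vertex order v_0 < v_1 < v_2 < v_3 < v_4 < v_5 < v_6 < v_7 < v_8 and write every simplex with vertices in increasing order. Then dim K = 2 and the simplices of K are:

  0-simplices (9): [v_0], [v_1], [v_2], [v_3], [v_4], [v_5], [v_6], [v_7], [v_8]
  1-simplices (13): [v_0,v_1], [v_0,v_2], [v_0,v_8], [v_1,v_6], [v_2,v_5], [v_3,v_4], [v_3,v_7], [v_4,v_6], [v_4,v_7], [v_4,v_8], [v_5,v_6], [v_5,v_8], [v_7,v_8]
  2-simplices (2): [v_3,v_4,v_7], [v_4,v_7,v_8]

giving chain groups C_0 ≅ Z^9, C_1 ≅ Z^13, C_2 ≅ Z^2.

Boundary ∂_1: C_1 → C_0 maps an edge to its endpoints' difference, ∂[p,q] = q − p.
The 9×13 boundary matrix has rank 8 and Smith normal form diag(1,1,1,1,1,1,1,1).

The boundary map ∂_2: C_2 → C_1 maps a triangle to the signed sum of its edges. For instance
  ∂[v_3,v_4,v_7] = [v_4,v_7] − [v_3,v_7] + [v_3,v_4],
  ∂[v_4,v_7,v_8] = [v_7,v_8] − [v_4,v_8] + [v_4,v_7].
This gives a 13×2 integer matrix of rank 2; reducing to Smith normal form yields diagonal entries (1,1).

Reading off H_k = ker ∂_k / im ∂_{k+1}:

  H_1: rank ker ∂_1 − rank ∂_2 = (13 − 8) − 2 = 3, and the invariant factors of ∂_2 are all 1, so H_1 = Z^3.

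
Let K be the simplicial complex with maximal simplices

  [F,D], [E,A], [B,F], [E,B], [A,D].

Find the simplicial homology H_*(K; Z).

H_0 = Z,  H_1 = Z.

Fix the vertex order A < B < D < E < F and write every simplex with vertices in increasing order. Then dim K = 1 and the simplices of K are:

  0-simplices (5): A, B, D, E, F
  1-simplices (5): AD, AE, BE, BF, DF

giving chain groups C_0 ≅ Z^5, C_1 ≅ Z^5.

∂_1: C_1 → C_0 is given by ∂[p,q] = [q] − [p].
The 5×5 boundary matrix has rank 4 and Smith normal form diag(1,1,1,1).

Reading off H_k = ker ∂_k / im ∂_{k+1}:

  H_0: rank C_0 − rank ∂_1 = 5 − 4 = 1, and the invariant factors of ∂_1 are all 1, so H_0 ≅ Z.
  H_1: rank ker ∂_1 − rank ∂_2 = (5 − 4) − 0 = 1, and there is no ∂_2, so H_1 ≅ Z.

As a check, the Euler characteristic is 5 − 5 = 0, which agrees with 1 − 1 = 0.
(K is a triangulation of the circle S^1.)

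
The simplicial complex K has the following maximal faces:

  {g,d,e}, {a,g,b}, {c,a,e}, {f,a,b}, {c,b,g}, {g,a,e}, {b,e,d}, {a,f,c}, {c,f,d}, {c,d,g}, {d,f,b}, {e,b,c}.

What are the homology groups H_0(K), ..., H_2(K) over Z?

H_0 = Z,  H_1 = Z/2,  H_2 = 0.

K has 7 vertices, 18 edges, 12 triangles.
rank ∂_0 = 0, rank ∂_1 = 6 ⇒ b_0 = 7 − 0 − 6 = 1; all invariant factors of ∂_1 are 1 so no torsion. So H_0 ≅ Z.
rank ∂_1 = 6, rank ∂_2 = 12 ⇒ b_1 = 18 − 6 − 12 = 0; ∂_2 has invariant factor(s) [2] giving torsion. So H_1 ≅ Z/2.
rank ∂_2 = 12, rank ∂_3 = 0 ⇒ b_2 = 12 − 12 − 0 = 0. So H_2 ≅ 0.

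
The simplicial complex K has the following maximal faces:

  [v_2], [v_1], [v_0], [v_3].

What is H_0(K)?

H_0 = Z^4.

K has 4 vertices.
rank ∂_0 = 0, rank ∂_1 = 0 ⇒ b_0 = 4 − 0 − 0 = 4. So H_0 ≅ Z^4.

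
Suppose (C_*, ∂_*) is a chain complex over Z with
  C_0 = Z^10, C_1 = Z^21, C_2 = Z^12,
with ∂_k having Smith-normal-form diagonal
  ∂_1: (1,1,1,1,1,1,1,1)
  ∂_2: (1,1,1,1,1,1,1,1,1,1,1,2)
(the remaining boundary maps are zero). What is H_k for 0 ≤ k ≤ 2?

H_0 = Z^2,  H_1 = Z ⊕ Z_2,  H_2 = 0.

H_0: b_0 = 10 − 0 − 8 = 2; torsion from ∂_1 factors > 1: none. So H_0 = Z^2.
H_1: b_1 = 21 − 8 − 12 = 1; torsion from ∂_2 factors > 1: [2]. So H_1 = Z ⊕ Z_2.
H_2: b_2 = 12 − 12 − 0 = 0; torsion from ∂_3 factors > 1: none. So H_2 = 0.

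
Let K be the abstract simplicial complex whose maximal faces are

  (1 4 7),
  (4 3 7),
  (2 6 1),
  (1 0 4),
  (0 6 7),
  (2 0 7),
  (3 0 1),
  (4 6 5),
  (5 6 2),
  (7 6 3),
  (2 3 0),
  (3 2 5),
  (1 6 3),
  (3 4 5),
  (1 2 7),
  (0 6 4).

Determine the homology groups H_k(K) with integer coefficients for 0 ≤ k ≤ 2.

K has 8 vertices, 24 edges, 16 triangles.
rank ∂_0 = 0, rank ∂_1 = 7 ⇒ b_0 = 8 − 0 − 7 = 1; all invariant factors of ∂_1 are 1 so no torsion. So H_0 ≅ Z.
rank ∂_1 = 7, rank ∂_2 = 15 ⇒ b_1 = 24 − 7 − 15 = 2; all invariant factors of ∂_2 are 1 so no torsion. So H_1 ≅ Z^2.
rank ∂_2 = 15, rank ∂_3 = 0 ⇒ b_2 = 16 − 15 − 0 = 1. So H_2 ≅ Z.

H_0 ≅ Z,  H_1 ≅ Z^2,  H_2 ≅ Z.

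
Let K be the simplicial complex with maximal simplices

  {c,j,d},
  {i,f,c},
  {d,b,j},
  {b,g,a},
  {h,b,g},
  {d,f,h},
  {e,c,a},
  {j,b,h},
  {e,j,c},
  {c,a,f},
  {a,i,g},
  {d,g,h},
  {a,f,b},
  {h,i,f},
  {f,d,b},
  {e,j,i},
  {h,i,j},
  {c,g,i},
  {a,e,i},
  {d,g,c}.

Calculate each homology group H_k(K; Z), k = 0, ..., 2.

K has 10 vertices, 30 edges, 20 triangles.
rank ∂_0 = 0, rank ∂_1 = 9 ⇒ b_0 = 10 − 0 − 9 = 1; all invariant factors of ∂_1 are 1 so no torsion. So H_0 ≅ Z.
rank ∂_1 = 9, rank ∂_2 = 20 ⇒ b_1 = 30 − 9 − 20 = 1; ∂_2 has invariant factor(s) [2] giving torsion. So H_1 ≅ Z ⊕ Z/2Z.
rank ∂_2 = 20, rank ∂_3 = 0 ⇒ b_2 = 20 − 20 − 0 = 0. So H_2 ≅ 0.

H_0 = Z,  H_1 = Z ⊕ Z/2Z,  H_2 = 0.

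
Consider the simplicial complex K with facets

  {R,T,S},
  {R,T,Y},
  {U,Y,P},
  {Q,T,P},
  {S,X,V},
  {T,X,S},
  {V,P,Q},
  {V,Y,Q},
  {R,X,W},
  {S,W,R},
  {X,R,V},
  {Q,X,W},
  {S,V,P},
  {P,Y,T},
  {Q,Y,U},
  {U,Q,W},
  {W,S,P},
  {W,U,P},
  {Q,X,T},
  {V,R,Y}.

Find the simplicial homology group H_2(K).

Order the vertices as P < Q < R < S < T < U < V < W < X < Y. Listing each simplex with vertices in this order, K has dimension 2 with simplices:

  0-simplices (10): P, Q, R, S, T, U, V, W, X, Y
  1-simplices (30): PQ, PS, PT, PU, PV, PW, PY, QT, QU, QV, QW, QX, QY, RS, RT, RV, RW, RX, RY, ST, SV, SW, SX, TX, TY, UW, UY, VX, VY, WX
  2-simplices (20): PQT, PQV, PSV, PSW, PTY, PUW, PUY, QTX, QUW, QUY, QVY, QWX, RST, RSW, RTY, RVX, RVY, RWX, STX, SVX

Hence C_0 ≅ Z^10, C_1 ≅ Z^30, C_2 ≅ Z^20.

The boundary map ∂_1: C_1 → C_0 sends each edge [p,q] (with p < q) to q − p. For instance
  ∂QW = W − Q.
The resulting 10×30 matrix has rank 9, and its Smith normal form has invariant factors (1,1,1,1,1,1,1,1,1).

The boundary map ∂_2: C_2 → C_1 acts by ∂[p,q,r] = [q,r] − [p,r] + [p,q]. For instance
  ∂QWX = WX − QX + QW,
  ∂PQT = QT − PT + PQ.
The resulting 30×20 matrix has rank 20, and its Smith normal form has invariant factors (1,1,1,1,1,1,1,1,1,1,1,1,1,1,1,1,1,1,1,2).

Computing H_k = (kernel of ∂_k) / (image of ∂_{k+1}):

  H_2: rank ker ∂_2 − rank ∂_3 = (20 − 20) − 0 = 0, and there is no ∂_3, so H_2 = 0.

(K is a triangulation of the Klein bottle.)

H_2 ≅ 0.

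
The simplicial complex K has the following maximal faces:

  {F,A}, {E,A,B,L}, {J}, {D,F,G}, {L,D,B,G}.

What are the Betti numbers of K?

b_0 = 2, b_1 = 1, b_2 = 0, b_3 = 0.

We work with the vertex ordering A < B < D < E < F < G < J < L. The simplices of K, each written with vertices in increasing order, are:

  0-simplices (8): A, B, D, E, F, G, J, L
  1-simplices (14): AB, AE, AF, AL, BD, BE, BG, BL, DF, DG, DL, EL, FG, GL
  2-simplices (9): ABE, ABL, AEL, BDG, BDL, BEL, BGL, DFG, DGL
  3-simplices (2): ABEL, BDGL

giving chain groups C_0 ≅ Z^8, C_1 ≅ Z^14, C_2 ≅ Z^9, C_3 ≅ Z^2.

Boundary ∂_1: C_1 → C_0 maps an edge to its endpoints' difference, ∂[p,q] = q − p.
The resulting 8×14 matrix has rank 6, and its Smith normal form has invariant factors (1,1,1,1,1,1).

∂_2: C_2 → C_1 acts by ∂[p,q,r] = [q,r] − [p,r] + [p,q]. For instance
  ∂ABL = BL − AL + AB,
  ∂BGL = GL − BL + BG.
The 14×9 boundary matrix has rank 7 and Smith normal form diag(1,1,1,1,1,1,1).

The boundary map ∂_3: C_3 → C_2 sends each 3-simplex σ to the alternating sum Σ_i (−1)^i (σ with its i-th vertex removed). For instance
  ∂BDGL = DGL − BGL + BDL − BDG,
  ∂ABEL = BEL − AEL + ABL − ABE.
The 9×2 boundary matrix has rank 2 and Smith normal form diag(1,1).

Computing H_k = (kernel of ∂_k) / (image of ∂_{k+1}):

  H_0: rank C_0 − rank ∂_1 = 8 − 6 = 2, and the invariant factors of ∂_1 are all 1, so H_0 ≅ Z^2.
  H_1: rank ker ∂_1 − rank ∂_2 = (14 − 6) − 7 = 1, and the invariant factors of ∂_2 are all 1, so H_1 ≅ Z.
  H_2: rank ker ∂_2 − rank ∂_3 = (9 − 7) − 2 = 0, and the invariant factors of ∂_3 are all 1, so H_2 ≅ 0.
  H_3: rank ker ∂_3 − rank ∂_4 = (2 − 2) − 0 = 0, and there is no ∂_4, so H_3 ≅ 0.

As a check, the Euler characteristic is 8 − 14 + 9 − 2 = 1, which agrees with 2 − 1 + 0 − 0 = 1.

Hence the Betti numbers are b_0 = 2, b_1 = 1, b_2 = 0, b_3 = 0.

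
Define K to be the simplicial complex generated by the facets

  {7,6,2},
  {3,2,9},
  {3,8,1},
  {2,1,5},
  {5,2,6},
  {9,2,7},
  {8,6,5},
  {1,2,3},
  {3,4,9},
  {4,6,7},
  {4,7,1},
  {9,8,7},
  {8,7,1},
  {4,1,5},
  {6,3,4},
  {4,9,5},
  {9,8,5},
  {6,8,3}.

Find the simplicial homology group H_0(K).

H_0 ≅ Z.

Fix the vertex order 1 < 2 < 3 < 4 < 5 < 6 < 7 < 8 < 9 and write every simplex with vertices in increasing order. Then dim K = 2 and the simplices of K are:

  0-simplices (9): [1], [2], [3], [4], [5], [6], [7], [8], [9]
  1-simplices (27): (27 of them)
  2-simplices (18): [1,2,3], [1,2,5], [1,3,8], [1,4,5], [1,4,7], [1,7,8], [2,3,9], [2,5,6], [2,6,7], [2,7,9], [3,4,6], [3,4,9], [3,6,8], [4,5,9], [4,6,7], [5,6,8], [5,8,9], [7,8,9]

so the chain groups are C_0 ≅ Z^9, C_1 ≅ Z^27, C_2 ≅ Z^18.

Boundary ∂_1: C_1 → C_0 sends each edge [p,q] (with p < q) to q − p. For instance
  ∂[2,5] = [5] − [2].
The resulting 9×27 matrix has rank 8, and its Smith normal form has invariant factors (1,1,1,1,1,1,1,1).

Boundary ∂_2: C_2 → C_1 maps a triangle to the signed sum of its edges. For instance
  ∂[2,5,6] = [5,6] − [2,6] + [2,5],
  ∂[3,6,8] = [6,8] − [3,8] + [3,6].
As a 27×18 matrix over Z this has rank 17, with invariant factors (1,1,1,1,1,1,1,1,1,1,1,1,1,1,1,1,1).

From H_k ≅ ker(∂_k) / im(∂_{k+1}) we obtain:

  H_0: rank C_0 − rank ∂_1 = 9 − 8 = 1, and the invariant factors of ∂_1 are all 1, so H_0 = Z.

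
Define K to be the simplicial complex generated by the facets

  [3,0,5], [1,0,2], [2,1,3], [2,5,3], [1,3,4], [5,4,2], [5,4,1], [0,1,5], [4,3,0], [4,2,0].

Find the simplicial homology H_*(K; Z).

H_0 ≅ Z,  H_1 ≅ Z/2,  H_2 = 0.

K has 6 vertices, 15 edges, 10 triangles.
rank ∂_0 = 0, rank ∂_1 = 5 ⇒ b_0 = 6 − 0 − 5 = 1; all invariant factors of ∂_1 are 1 so no torsion. So H_0 = Z.
rank ∂_1 = 5, rank ∂_2 = 10 ⇒ b_1 = 15 − 5 − 10 = 0; ∂_2 has invariant factor(s) [2] giving torsion. So H_1 = Z/2.
rank ∂_2 = 10, rank ∂_3 = 0 ⇒ b_2 = 10 − 10 − 0 = 0. So H_2 = 0.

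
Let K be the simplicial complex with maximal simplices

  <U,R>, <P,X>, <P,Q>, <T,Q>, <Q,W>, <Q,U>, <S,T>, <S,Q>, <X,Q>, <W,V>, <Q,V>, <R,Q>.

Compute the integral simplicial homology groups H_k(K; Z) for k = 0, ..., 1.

We work with the vertex ordering P < Q < R < S < T < U < V < W < X. The simplices of K, each written with vertices in increasing order, are:

  0-simplices (9): P, Q, R, S, T, U, V, W, X
  1-simplices (12): PQ, PX, QR, QS, QT, QU, QV, QW, QX, RU, ST, VW

Hence C_0 ≅ Z^9, C_1 ≅ Z^12.

The boundary map ∂_1: C_1 → C_0 maps an edge to its endpoints' difference, ∂[p,q] = q − p. For instance
  ∂QR = R − Q.
The resulting 9×12 matrix has rank 8, and its Smith normal form has invariant factors (1,1,1,1,1,1,1,1).

Computing H_k = (kernel of ∂_k) / (image of ∂_{k+1}):

  H_0: rank C_0 − rank ∂_1 = 9 − 8 = 1, and the invariant factors of ∂_1 are all 1, so H_0 ≅ Z.
  H_1: rank ker ∂_1 − rank ∂_2 = (12 − 8) − 0 = 4, and there is no ∂_2, so H_1 ≅ Z^4.

(K is a triangulation of a wedge of 4 circles.)

H_0 = Z,  H_1 = Z^4.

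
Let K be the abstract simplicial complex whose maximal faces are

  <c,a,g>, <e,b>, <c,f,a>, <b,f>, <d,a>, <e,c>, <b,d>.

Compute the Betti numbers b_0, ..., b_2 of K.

We work with the vertex ordering a < b < c < d < e < f < g. The simplices of K, each written with vertices in increasing order, are:

  0-simplices (7): a, b, c, d, e, f, g
  1-simplices (10): ac, ad, af, ag, bd, be, bf, ce, cf, cg
  2-simplices (2): acf, acg

Hence C_0 ≅ Z^7, C_1 ≅ Z^10, C_2 ≅ Z^2.

The boundary map ∂_1: C_1 → C_0 maps an edge to its endpoints' difference, ∂[p,q] = q − p. For instance
  ∂ag = g − a.
The resulting 7×10 matrix has rank 6, and its Smith normal form has invariant factors (1,1,1,1,1,1).

Boundary ∂_2: C_2 → C_1 maps a triangle to the signed sum of its edges. For instance
  ∂acf = cf − af + ac,
  ∂acg = cg − ag + ac.
The 10×2 boundary matrix has rank 2 and Smith normal form diag(1,1).

Now H_k = ker ∂_k / im ∂_{k+1}, so:

  H_0: rank C_0 − rank ∂_1 = 7 − 6 = 1, and the invariant factors of ∂_1 are all 1, so H_0 ≅ Z.
  H_1: rank ker ∂_1 − rank ∂_2 = (10 − 6) − 2 = 2, and the invariant factors of ∂_2 are all 1, so H_1 ≅ Z^2.
  H_2: rank ker ∂_2 − rank ∂_3 = (2 − 2) − 0 = 0, and there is no ∂_3, so H_2 ≅ 0.

Hence the Betti numbers are b_0 = 1, b_1 = 2, b_2 = 0.

b_0 = 1, b_1 = 2, b_2 = 0.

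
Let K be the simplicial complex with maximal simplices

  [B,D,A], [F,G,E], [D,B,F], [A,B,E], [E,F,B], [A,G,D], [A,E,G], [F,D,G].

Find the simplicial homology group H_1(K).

K has 6 vertices, 12 edges, 8 triangles.
rank ∂_1 = 5, rank ∂_2 = 7 ⇒ b_1 = 12 − 5 − 7 = 0; all invariant factors of ∂_2 are 1 so no torsion. So H_1 ≅ 0.

H_1 = 0.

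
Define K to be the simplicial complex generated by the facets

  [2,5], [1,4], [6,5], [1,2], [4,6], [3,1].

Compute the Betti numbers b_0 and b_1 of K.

We work with the vertex ordering 1 < 2 < 3 < 4 < 5 < 6. The simplices of K, each written with vertices in increasing order, are:

  0-simplices (6): [1], [2], [3], [4], [5], [6]
  1-simplices (6): [1,2], [1,3], [1,4], [2,5], [4,6], [5,6]

giving chain groups C_0 ≅ Z^6, C_1 ≅ Z^6.

The boundary map ∂_1: C_1 → C_0 is given by ∂[p,q] = [q] − [p]. For instance
  ∂[5,6] = [6] − [5].
This gives a 6×6 integer matrix of rank 5; reducing to Smith normal form yields diagonal entries (1,1,1,1,1).

Now H_k = ker ∂_k / im ∂_{k+1}, so:

  H_0: rank C_0 − rank ∂_1 = 6 − 5 = 1, and the invariant factors of ∂_1 are all 1, so H_0 = Z.
  H_1: rank ker ∂_1 − rank ∂_2 = (6 − 5) − 0 = 1, and there is no ∂_2, so H_1 = Z.

Hence the Betti numbers are b_0 = 1, b_1 = 1.

b_0 = 1, b_1 = 1.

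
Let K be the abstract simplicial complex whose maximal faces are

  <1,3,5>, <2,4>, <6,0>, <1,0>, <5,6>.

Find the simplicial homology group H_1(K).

We work with the vertex ordering 0 < 1 < 2 < 3 < 4 < 5 < 6. The simplices of K, each written with vertices in increasing order, are:

  0-simplices (7): [0], [1], [2], [3], [4], [5], [6]
  1-simplices (7): [0,1], [0,6], [1,3], [1,5], [2,4], [3,5], [5,6]
  2-simplices (1): [1,3,5]

Hence C_0 ≅ Z^7, C_1 ≅ Z^7, C_2 ≅ Z^1.

∂_1: C_1 → C_0 maps an edge to its endpoints' difference, ∂[p,q] = q − p.
The resulting 7×7 matrix has rank 5, and its Smith normal form has invariant factors (1,1,1,1,1).

Boundary ∂_2: C_2 → C_1 sends each 2-simplex [p,q,r] to [q,r] − [p,r] + [p,q]. For instance
  ∂[1,3,5] = [3,5] − [1,5] + [1,3].
As a 7×1 matrix over Z this has rank 1, with invariant factors (1).

Now H_k = ker ∂_k / im ∂_{k+1}, so:

  H_1: rank ker ∂_1 − rank ∂_2 = (7 − 5) − 1 = 1, and the invariant factors of ∂_2 are all 1, so H_1 = Z.

H_1 = Z.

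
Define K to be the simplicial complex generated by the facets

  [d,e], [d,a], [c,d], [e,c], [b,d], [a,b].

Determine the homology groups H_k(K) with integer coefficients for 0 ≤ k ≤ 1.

H_0 = Z,  H_1 = Z^2.

Fix the vertex order a < b < c < d < e and write every simplex with vertices in increasing order. Then dim K = 1 and the simplices of K are:

  0-simplices (5): a, b, c, d, e
  1-simplices (6): ab, ad, bd, cd, ce, de

Hence C_0 ≅ Z^5, C_1 ≅ Z^6.

Boundary ∂_1: C_1 → C_0 sends each edge [p,q] (with p < q) to q − p. For instance
  ∂ab = b − a.
As a 5×6 matrix over Z this has rank 4, with invariant factors (1,1,1,1).

From H_k ≅ ker(∂_k) / im(∂_{k+1}) we obtain:

  H_0: rank C_0 − rank ∂_1 = 5 − 4 = 1, and the invariant factors of ∂_1 are all 1, so H_0 ≅ Z.
  H_1: rank ker ∂_1 − rank ∂_2 = (6 − 4) − 0 = 2, and there is no ∂_2, so H_1 ≅ Z^2.

As a check, the Euler characteristic is 5 − 6 = -1, which agrees with 1 − 2 = -1.
(K is a triangulation of a wedge of 2 circles.)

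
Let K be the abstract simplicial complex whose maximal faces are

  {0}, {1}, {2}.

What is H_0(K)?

We work with the vertex ordering 0 < 1 < 2. The simplices of K, each written with vertices in increasing order, are:

  0-simplices (3): [0], [1], [2]

Hence C_0 ≅ Z^3.

Reading off H_k = ker ∂_k / im ∂_{k+1}:

  H_0: rank C_0 − rank ∂_1 = 3 − 0 = 3, and there is no ∂_1, so H_0 ≅ Z^3.

H_0 ≅ Z^3.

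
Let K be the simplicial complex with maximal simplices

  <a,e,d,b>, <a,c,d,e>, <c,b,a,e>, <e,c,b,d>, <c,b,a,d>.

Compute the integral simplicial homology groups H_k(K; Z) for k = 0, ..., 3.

K has 5 vertices, 10 edges, 10 triangles, 5 3-simplices.
rank ∂_0 = 0, rank ∂_1 = 4 ⇒ b_0 = 5 − 0 − 4 = 1; all invariant factors of ∂_1 are 1 so no torsion. So H_0 ≅ Z.
rank ∂_1 = 4, rank ∂_2 = 6 ⇒ b_1 = 10 − 4 − 6 = 0; all invariant factors of ∂_2 are 1 so no torsion. So H_1 ≅ 0.
rank ∂_2 = 6, rank ∂_3 = 4 ⇒ b_2 = 10 − 6 − 4 = 0; all invariant factors of ∂_3 are 1 so no torsion. So H_2 ≅ 0.
rank ∂_3 = 4, rank ∂_4 = 0 ⇒ b_3 = 5 − 4 − 0 = 1. So H_3 ≅ Z.

H_0 ≅ Z,  H_1 = 0,  H_2 = 0,  H_3 ≅ Z.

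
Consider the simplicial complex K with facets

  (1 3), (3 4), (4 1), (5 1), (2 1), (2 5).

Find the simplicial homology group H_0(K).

H_0 = Z.

Fix the vertex order 1 < 2 < 3 < 4 < 5 and write every simplex with vertices in increasing order. Then dim K = 1 and the simplices of K are:

  0-simplices (5): [1], [2], [3], [4], [5]
  1-simplices (6): [1,2], [1,3], [1,4], [1,5], [2,5], [3,4]

Hence C_0 ≅ Z^5, C_1 ≅ Z^6.

∂_1: C_1 → C_0 sends each edge [p,q] (with p < q) to q − p. For instance
  ∂[3,4] = [4] − [3].
The 5×6 boundary matrix has rank 4 and Smith normal form diag(1,1,1,1).

Computing H_k = (kernel of ∂_k) / (image of ∂_{k+1}):

  H_0: rank C_0 − rank ∂_1 = 5 − 4 = 1, and the invariant factors of ∂_1 are all 1, so H_0 = Z.

(K is a triangulation of a wedge of 2 circles.)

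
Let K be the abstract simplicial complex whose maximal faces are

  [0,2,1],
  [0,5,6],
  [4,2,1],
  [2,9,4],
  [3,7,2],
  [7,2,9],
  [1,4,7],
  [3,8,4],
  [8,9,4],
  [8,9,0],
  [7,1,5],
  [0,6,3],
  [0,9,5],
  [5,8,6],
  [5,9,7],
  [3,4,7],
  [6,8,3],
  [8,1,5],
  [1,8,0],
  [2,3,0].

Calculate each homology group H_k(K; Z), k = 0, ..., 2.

H_0 ≅ Z,  H_1 ≅ Z ⊕ Z/2,  H_2 = 0.

Take the total order 0 < 1 < 2 < 3 < 4 < 5 < 6 < 7 < 8 < 9 on the vertex set. Then K (dimension 2) consists of the simplices:

  0-simplices (10): [0], [1], [2], [3], [4], [5], [6], [7], [8], [9]
  1-simplices (30): (30 of them)
  2-simplices (20): (20 of them)

so the chain groups are C_0 ≅ Z^10, C_1 ≅ Z^30, C_2 ≅ Z^20.

∂_1: C_1 → C_0 is given by ∂[p,q] = [q] − [p].
As a 10×30 matrix over Z this has rank 9, with invariant factors (1,1,1,1,1,1,1,1,1).

∂_2: C_2 → C_1 acts by ∂[p,q,r] = [q,r] − [p,r] + [p,q]. For instance
  ∂[5,7,9] = [7,9] − [5,9] + [5,7],
  ∂[3,4,7] = [4,7] − [3,7] + [3,4].
This gives a 30×20 integer matrix of rank 20; reducing to Smith normal form yields diagonal entries (1,1,1,1,1,1,1,1,1,1,1,1,1,1,1,1,1,1,1,2).

Reading off H_k = ker ∂_k / im ∂_{k+1}:

  H_0: rank C_0 − rank ∂_1 = 10 − 9 = 1, and the invariant factors of ∂_1 are all 1, so H_0 ≅ Z.
  H_1: rank ker ∂_1 − rank ∂_2 = (30 − 9) − 20 = 1, and ∂_2 has invariant factor 2 > 1, so H_1 ≅ Z ⊕ Z/2.
  H_2: rank ker ∂_2 − rank ∂_3 = (20 − 20) − 0 = 0, and there is no ∂_3, so H_2 ≅ 0.

As a check, the Euler characteristic is 10 − 30 + 20 = 0, which agrees with 1 − 1 + 0 = 0.
(K is a triangulation of the Klein bottle.)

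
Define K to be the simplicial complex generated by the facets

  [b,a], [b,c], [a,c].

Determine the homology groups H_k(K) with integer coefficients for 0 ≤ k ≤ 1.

Fix the vertex order a < b < c and write every simplex with vertices in increasing order. Then dim K = 1 and the simplices of K are:

  0-simplices (3): a, b, c
  1-simplices (3): ab, ac, bc

so the chain groups are C_0 ≅ Z^3, C_1 ≅ Z^3.

The boundary map ∂_1: C_1 → C_0 is given by ∂[p,q] = [q] − [p].
The 3×3 boundary matrix has rank 2 and Smith normal form diag(1,1).

Now H_k = ker ∂_k / im ∂_{k+1}, so:

  H_0: rank C_0 − rank ∂_1 = 3 − 2 = 1, and the invariant factors of ∂_1 are all 1, so H_0 = Z.
  H_1: rank ker ∂_1 − rank ∂_2 = (3 − 2) − 0 = 1, and there is no ∂_2, so H_1 = Z.

(K is a triangulation of the circle S^1.)

H_0 ≅ Z,  H_1 ≅ Z.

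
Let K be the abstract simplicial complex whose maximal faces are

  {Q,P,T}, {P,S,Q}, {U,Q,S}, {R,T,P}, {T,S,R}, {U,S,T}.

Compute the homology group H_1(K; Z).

K has 6 vertices, 12 edges, 6 triangles.
rank ∂_1 = 5, rank ∂_2 = 6 ⇒ b_1 = 12 − 5 − 6 = 1; all invariant factors of ∂_2 are 1 so no torsion. So H_1 = Z.

H_1 ≅ Z.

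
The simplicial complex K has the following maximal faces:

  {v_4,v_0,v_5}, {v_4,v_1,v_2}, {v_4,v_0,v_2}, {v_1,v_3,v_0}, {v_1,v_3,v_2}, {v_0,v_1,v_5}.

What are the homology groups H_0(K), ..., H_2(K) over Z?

Order the vertices as v_0 < v_1 < v_2 < v_3 < v_4 < v_5. Listing each simplex with vertices in this order, K has dimension 2 with simplices:

  0-simplices (6): [v_0], [v_1], [v_2], [v_3], [v_4], [v_5]
  1-simplices (12): [v_0,v_1], [v_0,v_2], [v_0,v_3], [v_0,v_4], [v_0,v_5], [v_1,v_2], [v_1,v_3], [v_1,v_4], [v_1,v_5], [v_2,v_3], [v_2,v_4], [v_4,v_5]
  2-simplices (6): [v_0,v_1,v_3], [v_0,v_1,v_5], [v_0,v_2,v_4], [v_0,v_4,v_5], [v_1,v_2,v_3], [v_1,v_2,v_4]

so the chain groups are C_0 ≅ Z^6, C_1 ≅ Z^12, C_2 ≅ Z^6.

∂_1: C_1 → C_0 maps an edge to its endpoints' difference, ∂[p,q] = q − p. For instance
  ∂[v_1,v_4] = [v_4] − [v_1].
The 6×12 boundary matrix has rank 5 and Smith normal form diag(1,1,1,1,1).

∂_2: C_2 → C_1 maps a triangle to the signed sum of its edges. For instance
  ∂[v_0,v_1,v_3] = [v_1,v_3] − [v_0,v_3] + [v_0,v_1],
  ∂[v_1,v_2,v_4] = [v_2,v_4] − [v_1,v_4] + [v_1,v_2].
The resulting 12×6 matrix has rank 6, and its Smith normal form has invariant factors (1,1,1,1,1,1).

From H_k ≅ ker(∂_k) / im(∂_{k+1}) we obtain:

  H_0: rank C_0 − rank ∂_1 = 6 − 5 = 1, and the invariant factors of ∂_1 are all 1, so H_0 ≅ Z.
  H_1: rank ker ∂_1 − rank ∂_2 = (12 − 5) − 6 = 1, and the invariant factors of ∂_2 are all 1, so H_1 ≅ Z.
  H_2: rank ker ∂_2 − rank ∂_3 = (6 − 6) − 0 = 0, and there is no ∂_3, so H_2 ≅ 0.

H_0 = Z,  H_1 = Z,  H_2 = 0.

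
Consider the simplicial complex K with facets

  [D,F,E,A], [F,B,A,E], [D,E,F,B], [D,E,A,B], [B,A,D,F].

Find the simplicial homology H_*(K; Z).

Order the vertices as A < B < D < E < F. Listing each simplex with vertices in this order, K has dimension 3 with simplices:

  0-simplices (5): A, B, D, E, F
  1-simplices (10): AB, AD, AE, AF, BD, BE, BF, DE, DF, EF
  2-simplices (10): ABD, ABE, ABF, ADE, ADF, AEF, BDE, BDF, BEF, DEF
  3-simplices (5): ABDE, ABDF, ABEF, ADEF, BDEF

Hence C_0 ≅ Z^5, C_1 ≅ Z^10, C_2 ≅ Z^10, C_3 ≅ Z^5.

Boundary ∂_1: C_1 → C_0 maps an edge to its endpoints' difference, ∂[p,q] = q − p. For instance
  ∂BF = F − B.
As a 5×10 matrix over Z this has rank 4, with invariant factors (1,1,1,1).

The boundary map ∂_2: C_2 → C_1 acts by ∂[p,q,r] = [q,r] − [p,r] + [p,q]. For instance
  ∂BDE = DE − BE + BD,
  ∂DEF = EF − DF + DE.
The resulting 10×10 matrix has rank 6, and its Smith normal form has invariant factors (1,1,1,1,1,1).

The boundary map ∂_3: C_3 → C_2 sends each 3-simplex σ to the alternating sum Σ_i (−1)^i (σ with its i-th vertex removed). For instance
  ∂ABDF = BDF − ADF + ABF − ABD,
  ∂ABEF = BEF − AEF + ABF − ABE.
The 10×5 boundary matrix has rank 4 and Smith normal form diag(1,1,1,1).

Now H_k = ker ∂_k / im ∂_{k+1}, so:

  H_0: rank C_0 − rank ∂_1 = 5 − 4 = 1, and the invariant factors of ∂_1 are all 1, so H_0 = Z.
  H_1: rank ker ∂_1 − rank ∂_2 = (10 − 4) − 6 = 0, and the invariant factors of ∂_2 are all 1, so H_1 = 0.
  H_2: rank ker ∂_2 − rank ∂_3 = (10 − 6) − 4 = 0, and the invariant factors of ∂_3 are all 1, so H_2 = 0.
  H_3: rank ker ∂_3 − rank ∂_4 = (5 − 4) − 0 = 1, and there is no ∂_4, so H_3 = Z.

H_0 = Z,  H_1 = 0,  H_2 = 0,  H_3 = Z.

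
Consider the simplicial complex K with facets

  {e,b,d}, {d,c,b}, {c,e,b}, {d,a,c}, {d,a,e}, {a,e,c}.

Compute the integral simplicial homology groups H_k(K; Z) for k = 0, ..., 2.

H_0 ≅ Z,  H_1 = 0,  H_2 ≅ Z.

K has 5 vertices, 9 edges, 6 triangles.
rank ∂_0 = 0, rank ∂_1 = 4 ⇒ b_0 = 5 − 0 − 4 = 1; all invariant factors of ∂_1 are 1 so no torsion. So H_0 = Z.
rank ∂_1 = 4, rank ∂_2 = 5 ⇒ b_1 = 9 − 4 − 5 = 0; all invariant factors of ∂_2 are 1 so no torsion. So H_1 = 0.
rank ∂_2 = 5, rank ∂_3 = 0 ⇒ b_2 = 6 − 5 − 0 = 1. So H_2 = Z.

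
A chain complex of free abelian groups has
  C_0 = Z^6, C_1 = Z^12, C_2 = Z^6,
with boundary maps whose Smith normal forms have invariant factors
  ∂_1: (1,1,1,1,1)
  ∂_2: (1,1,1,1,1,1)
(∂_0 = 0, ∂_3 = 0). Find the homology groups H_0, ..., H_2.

H_0 ≅ Z,  H_1 ≅ Z,  H_2 = 0.

H_0: b_0 = 6 − 0 − 5 = 1; torsion from ∂_1 factors > 1: none. So H_0 ≅ Z.
H_1: b_1 = 12 − 5 − 6 = 1; torsion from ∂_2 factors > 1: none. So H_1 ≅ Z.
H_2: b_2 = 6 − 6 − 0 = 0; torsion from ∂_3 factors > 1: none. So H_2 ≅ 0.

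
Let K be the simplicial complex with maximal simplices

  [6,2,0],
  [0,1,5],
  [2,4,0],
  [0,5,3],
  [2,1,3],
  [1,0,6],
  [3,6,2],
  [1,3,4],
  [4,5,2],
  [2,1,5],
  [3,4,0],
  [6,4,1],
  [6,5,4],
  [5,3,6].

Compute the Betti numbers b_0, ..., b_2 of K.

b_0 = 1, b_1 = 2, b_2 = 1.

We work with the vertex ordering 0 < 1 < 2 < 3 < 4 < 5 < 6. The simplices of K, each written with vertices in increasing order, are:

  0-simplices (7): [0], [1], [2], [3], [4], [5], [6]
  1-simplices (21): [0,1], [0,2], [0,3], [0,4], [0,5], [0,6], [1,2], [1,3], [1,4], [1,5], [1,6], [2,3], [2,4], [2,5], [2,6], [3,4], [3,5], [3,6], [4,5], [4,6], [5,6]
  2-simplices (14): [0,1,5], [0,1,6], [0,2,4], [0,2,6], [0,3,4], [0,3,5], [1,2,3], [1,2,5], [1,3,4], [1,4,6], [2,3,6], [2,4,5], [3,5,6], [4,5,6]

giving chain groups C_0 ≅ Z^7, C_1 ≅ Z^21, C_2 ≅ Z^14.

Boundary ∂_1: C_1 → C_0 is given by ∂[p,q] = [q] − [p]. For instance
  ∂[2,5] = [5] − [2].
The resulting 7×21 matrix has rank 6, and its Smith normal form has invariant factors (1,1,1,1,1,1).

∂_2: C_2 → C_1 acts by ∂[p,q,r] = [q,r] − [p,r] + [p,q]. For instance
  ∂[1,2,5] = [2,5] − [1,5] + [1,2],
  ∂[0,1,6] = [1,6] − [0,6] + [0,1].
The 21×14 boundary matrix has rank 13 and Smith normal form diag(1,1,1,1,1,1,1,1,1,1,1,1,1).

From H_k ≅ ker(∂_k) / im(∂_{k+1}) we obtain:

  H_0: rank C_0 − rank ∂_1 = 7 − 6 = 1, and the invariant factors of ∂_1 are all 1, so H_0 ≅ Z.
  H_1: rank ker ∂_1 − rank ∂_2 = (21 − 6) − 13 = 2, and the invariant factors of ∂_2 are all 1, so H_1 ≅ Z^2.
  H_2: rank ker ∂_2 − rank ∂_3 = (14 − 13) − 0 = 1, and there is no ∂_3, so H_2 ≅ Z.

Hence the Betti numbers are b_0 = 1, b_1 = 2, b_2 = 1.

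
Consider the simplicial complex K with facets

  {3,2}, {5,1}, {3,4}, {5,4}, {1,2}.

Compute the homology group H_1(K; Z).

H_1 = Z.

Fix the vertex order 1 < 2 < 3 < 4 < 5 and write every simplex with vertices in increasing order. Then dim K = 1 and the simplices of K are:

  0-simplices (5): [1], [2], [3], [4], [5]
  1-simplices (5): [1,2], [1,5], [2,3], [3,4], [4,5]

Hence C_0 ≅ Z^5, C_1 ≅ Z^5.

Boundary ∂_1: C_1 → C_0 is given by ∂[p,q] = [q] − [p].
The 5×5 boundary matrix has rank 4 and Smith normal form diag(1,1,1,1).

From H_k ≅ ker(∂_k) / im(∂_{k+1}) we obtain:

  H_1: rank ker ∂_1 − rank ∂_2 = (5 − 4) − 0 = 1, and there is no ∂_2, so H_1 ≅ Z.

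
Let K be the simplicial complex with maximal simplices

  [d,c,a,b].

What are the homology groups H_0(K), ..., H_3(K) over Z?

H_0 ≅ Z,  H_1 = 0,  H_2 = 0,  H_3 = 0.

Order the vertices as a < b < c < d. Listing each simplex with vertices in this order, K has dimension 3 with simplices:

  0-simplices (4): a, b, c, d
  1-simplices (6): ab, ac, ad, bc, bd, cd
  2-simplices (4): abc, abd, acd, bcd
  3-simplices (1): abcd

so the chain groups are C_0 ≅ Z^4, C_1 ≅ Z^6, C_2 ≅ Z^4, C_3 ≅ Z^1.

Boundary ∂_1: C_1 → C_0 maps an edge to its endpoints' difference, ∂[p,q] = q − p.
The resulting 4×6 matrix has rank 3, and its Smith normal form has invariant factors (1,1,1).

Boundary ∂_2: C_2 → C_1 acts by ∂[p,q,r] = [q,r] − [p,r] + [p,q]. For instance
  ∂bcd = cd − bd + bc,
  ∂abc = bc − ac + ab.
The resulting 6×4 matrix has rank 3, and its Smith normal form has invariant factors (1,1,1).

∂_3: C_3 → C_2 sends each 3-simplex σ to the alternating sum Σ_i (−1)^i (σ with its i-th vertex removed). For instance
  ∂abcd = bcd − acd + abd − abc.
The 4×1 boundary matrix has rank 1 and Smith normal form diag(1).

From H_k ≅ ker(∂_k) / im(∂_{k+1}) we obtain:

  H_0: rank C_0 − rank ∂_1 = 4 − 3 = 1, and the invariant factors of ∂_1 are all 1, so H_0 ≅ Z.
  H_1: rank ker ∂_1 − rank ∂_2 = (6 − 3) − 3 = 0, and the invariant factors of ∂_2 are all 1, so H_1 ≅ 0.
  H_2: rank ker ∂_2 − rank ∂_3 = (4 − 3) − 1 = 0, and the invariant factors of ∂_3 are all 1, so H_2 ≅ 0.
  H_3: rank ker ∂_3 − rank ∂_4 = (1 − 1) − 0 = 0, and there is no ∂_4, so H_3 ≅ 0.

As a check, the Euler characteristic is 4 − 6 + 4 − 1 = 1, which agrees with 1 − 0 + 0 − 0 = 1.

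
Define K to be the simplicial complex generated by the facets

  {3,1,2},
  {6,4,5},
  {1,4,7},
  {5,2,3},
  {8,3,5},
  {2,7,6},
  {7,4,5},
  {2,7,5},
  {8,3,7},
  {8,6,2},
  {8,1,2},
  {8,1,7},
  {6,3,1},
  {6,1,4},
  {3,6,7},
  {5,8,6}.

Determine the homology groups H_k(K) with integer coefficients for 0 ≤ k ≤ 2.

H_0 = Z,  H_1 = Z^2,  H_2 = Z.

Fix the vertex order 1 < 2 < 3 < 4 < 5 < 6 < 7 < 8 and write every simplex with vertices in increasing order. Then dim K = 2 and the simplices of K are:

  0-simplices (8): [1], [2], [3], [4], [5], [6], [7], [8]
  1-simplices (24): (24 of them)
  2-simplices (16): [1,2,3], [1,2,8], [1,3,6], [1,4,6], [1,4,7], [1,7,8], [2,3,5], [2,5,7], [2,6,7], [2,6,8], [3,5,8], [3,6,7], [3,7,8], [4,5,6], [4,5,7], [5,6,8]

so the chain groups are C_0 ≅ Z^8, C_1 ≅ Z^24, C_2 ≅ Z^16.

The boundary map ∂_1: C_1 → C_0 maps an edge to its endpoints' difference, ∂[p,q] = q − p. For instance
  ∂[1,7] = [7] − [1].
The resulting 8×24 matrix has rank 7, and its Smith normal form has invariant factors (1,1,1,1,1,1,1).

The boundary map ∂_2: C_2 → C_1 acts by ∂[p,q,r] = [q,r] − [p,r] + [p,q]. For instance
  ∂[1,4,6] = [4,6] − [1,6] + [1,4],
  ∂[3,5,8] = [5,8] − [3,8] + [3,5].
This gives a 24×16 integer matrix of rank 15; reducing to Smith normal form yields diagonal entries (1,1,1,1,1,1,1,1,1,1,1,1,1,1,1).

Now H_k = ker ∂_k / im ∂_{k+1}, so:

  H_0: rank C_0 − rank ∂_1 = 8 − 7 = 1, and the invariant factors of ∂_1 are all 1, so H_0 = Z.
  H_1: rank ker ∂_1 − rank ∂_2 = (24 − 7) − 15 = 2, and the invariant factors of ∂_2 are all 1, so H_1 = Z^2.
  H_2: rank ker ∂_2 − rank ∂_3 = (16 − 15) − 0 = 1, and there is no ∂_3, so H_2 = Z.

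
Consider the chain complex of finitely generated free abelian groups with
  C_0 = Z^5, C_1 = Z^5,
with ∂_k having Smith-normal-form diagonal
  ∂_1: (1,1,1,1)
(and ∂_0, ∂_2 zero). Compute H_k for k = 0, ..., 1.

H_0 ≅ Z,  H_1 ≅ Z.

H_0: b_0 = 5 − 0 − 4 = 1; torsion from ∂_1 factors > 1: none. So H_0 ≅ Z.
H_1: b_1 = 5 − 4 − 0 = 1; torsion from ∂_2 factors > 1: none. So H_1 ≅ Z.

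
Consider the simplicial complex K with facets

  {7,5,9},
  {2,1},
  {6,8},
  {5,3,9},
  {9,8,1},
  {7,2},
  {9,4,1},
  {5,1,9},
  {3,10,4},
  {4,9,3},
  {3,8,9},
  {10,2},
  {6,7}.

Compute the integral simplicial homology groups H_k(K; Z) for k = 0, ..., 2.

H_0 = Z,  H_1 = Z^3,  H_2 = 0.

Take the total order 1 < 2 < 3 < 4 < 5 < 6 < 7 < 8 < 9 < 10 on the vertex set. Then K (dimension 2) consists of the simplices:

  0-simplices (10): [1], [2], [3], [4], [5], [6], [7], [8], [9], [10]
  1-simplices (20): [1,2], [1,4], [1,5], [1,8], [1,9], [2,7], [2,10], [3,4], [3,5], [3,8], [3,9], [3,10], [4,9], [4,10], [5,7], [5,9], [6,7], [6,8], [7,9], [8,9]
  2-simplices (8): [1,4,9], [1,5,9], [1,8,9], [3,4,9], [3,4,10], [3,5,9], [3,8,9], [5,7,9]

giving chain groups C_0 ≅ Z^10, C_1 ≅ Z^20, C_2 ≅ Z^8.

∂_1: C_1 → C_0 maps an edge to its endpoints' difference, ∂[p,q] = q − p. For instance
  ∂[6,7] = [7] − [6].
As a 10×20 matrix over Z this has rank 9, with invariant factors (1,1,1,1,1,1,1,1,1).

Boundary ∂_2: C_2 → C_1 sends each 2-simplex [p,q,r] to [q,r] − [p,r] + [p,q]. For instance
  ∂[1,5,9] = [5,9] − [1,9] + [1,5],
  ∂[3,4,9] = [4,9] − [3,9] + [3,4].
The resulting 20×8 matrix has rank 8, and its Smith normal form has invariant factors (1,1,1,1,1,1,1,1).

Computing H_k = (kernel of ∂_k) / (image of ∂_{k+1}):

  H_0: rank C_0 − rank ∂_1 = 10 − 9 = 1, and the invariant factors of ∂_1 are all 1, so H_0 = Z.
  H_1: rank ker ∂_1 − rank ∂_2 = (20 − 9) − 8 = 3, and the invariant factors of ∂_2 are all 1, so H_1 = Z^3.
  H_2: rank ker ∂_2 − rank ∂_3 = (8 − 8) − 0 = 0, and there is no ∂_3, so H_2 = 0.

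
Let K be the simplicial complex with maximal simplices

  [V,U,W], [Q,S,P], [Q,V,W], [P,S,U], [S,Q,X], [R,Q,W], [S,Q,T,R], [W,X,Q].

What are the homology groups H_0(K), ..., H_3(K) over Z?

H_0 = Z,  H_1 = Z,  H_2 = 0,  H_3 = 0.

Order the vertices as P < Q < R < S < T < U < V < W < X. Listing each simplex with vertices in this order, K has dimension 3 with simplices:

  0-simplices (9): P, Q, R, S, T, U, V, W, X
  1-simplices (19): PQ, PS, PU, QR, QS, QT, QV, QW, QX, RS, RT, RW, ST, SU, SX, UV, UW, VW, WX
  2-simplices (11): PQS, PSU, QRS, QRT, QRW, QST, QSX, QVW, QWX, RST, UVW
  3-simplices (1): QRST

Hence C_0 ≅ Z^9, C_1 ≅ Z^19, C_2 ≅ Z^11, C_3 ≅ Z^1.

Boundary ∂_1: C_1 → C_0 sends each edge [p,q] (with p < q) to q − p.
As a 9×19 matrix over Z this has rank 8, with invariant factors (1,1,1,1,1,1,1,1).

∂_2: C_2 → C_1 acts by ∂[p,q,r] = [q,r] − [p,r] + [p,q]. For instance
  ∂QSX = SX − QX + QS,
  ∂QRW = RW − QW + QR.
As a 19×11 matrix over Z this has rank 10, with invariant factors (1,1,1,1,1,1,1,1,1,1).

∂_3: C_3 → C_2 sends each 3-simplex σ to the alternating sum Σ_i (−1)^i (σ with its i-th vertex removed). For instance
  ∂QRST = RST − QST + QRT − QRS.
This gives a 11×1 integer matrix of rank 1; reducing to Smith normal form yields diagonal entries (1).

From H_k ≅ ker(∂_k) / im(∂_{k+1}) we obtain:

  H_0: rank C_0 − rank ∂_1 = 9 − 8 = 1, and the invariant factors of ∂_1 are all 1, so H_0 ≅ Z.
  H_1: rank ker ∂_1 − rank ∂_2 = (19 − 8) − 10 = 1, and the invariant factors of ∂_2 are all 1, so H_1 ≅ Z.
  H_2: rank ker ∂_2 − rank ∂_3 = (11 − 10) − 1 = 0, and the invariant factors of ∂_3 are all 1, so H_2 ≅ 0.
  H_3: rank ker ∂_3 − rank ∂_4 = (1 − 1) − 0 = 0, and there is no ∂_4, so H_3 ≅ 0.

As a check, the Euler characteristic is 9 − 19 + 11 − 1 = 0, which agrees with 1 − 1 + 0 − 0 = 0.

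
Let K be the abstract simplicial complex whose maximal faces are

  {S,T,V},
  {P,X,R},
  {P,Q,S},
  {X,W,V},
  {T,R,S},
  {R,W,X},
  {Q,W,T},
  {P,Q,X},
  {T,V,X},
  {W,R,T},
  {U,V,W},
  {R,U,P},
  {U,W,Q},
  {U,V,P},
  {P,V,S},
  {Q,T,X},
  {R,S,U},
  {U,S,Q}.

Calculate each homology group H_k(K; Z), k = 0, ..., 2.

Take the total order P < Q < R < S < T < U < V < W < X on the vertex set. Then K (dimension 2) consists of the simplices:

  0-simplices (9): P, Q, R, S, T, U, V, W, X
  1-simplices (27): PQ, PR, PS, PU, PV, PX, QS, QT, QU, QW, QX, RS, RT, RU, RW, RX, ST, SU, SV, TV, TW, TX, UV, UW, VW, VX, WX
  2-simplices (18): PQS, PQX, PRU, PRX, PSV, PUV, QSU, QTW, QTX, QUW, RST, RSU, RTW, RWX, STV, TVX, UVW, VWX

Hence C_0 ≅ Z^9, C_1 ≅ Z^27, C_2 ≅ Z^18.

The boundary map ∂_1: C_1 → C_0 is given by ∂[p,q] = [q] − [p].
This gives a 9×27 integer matrix of rank 8; reducing to Smith normal form yields diagonal entries (1,1,1,1,1,1,1,1).

Boundary ∂_2: C_2 → C_1 maps a triangle to the signed sum of its edges. For instance
  ∂QTW = TW − QW + QT,
  ∂TVX = VX − TX + TV.
As a 27×18 matrix over Z this has rank 18, with invariant factors (1,1,1,1,1,1,1,1,1,1,1,1,1,1,1,1,1,2).

Reading off H_k = ker ∂_k / im ∂_{k+1}:

  H_0: rank C_0 − rank ∂_1 = 9 − 8 = 1, and the invariant factors of ∂_1 are all 1, so H_0 = Z.
  H_1: rank ker ∂_1 − rank ∂_2 = (27 − 8) − 18 = 1, and ∂_2 has invariant factor 2 > 1, so H_1 = Z × Z/2.
  H_2: rank ker ∂_2 − rank ∂_3 = (18 − 18) − 0 = 0, and there is no ∂_3, so H_2 = 0.

As a check, the Euler characteristic is 9 − 27 + 18 = 0, which agrees with 1 − 1 + 0 = 0.

H_0 ≅ Z,  H_1 ≅ Z × Z/2,  H_2 = 0.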